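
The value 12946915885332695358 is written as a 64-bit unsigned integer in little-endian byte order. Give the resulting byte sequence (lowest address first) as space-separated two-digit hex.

12946915885332695358 in hexadecimal, padded to 64 bits, is 0xB3ACAF66EA1E093E.
Split into bytes (most-significant first): B3 AC AF 66 EA 1E 09 3E.
Little-endian: lowest address holds the least-significant byte.
So at ascending addresses the bytes are 3E 09 1E EA 66 AF AC B3.

3E 09 1E EA 66 AF AC B3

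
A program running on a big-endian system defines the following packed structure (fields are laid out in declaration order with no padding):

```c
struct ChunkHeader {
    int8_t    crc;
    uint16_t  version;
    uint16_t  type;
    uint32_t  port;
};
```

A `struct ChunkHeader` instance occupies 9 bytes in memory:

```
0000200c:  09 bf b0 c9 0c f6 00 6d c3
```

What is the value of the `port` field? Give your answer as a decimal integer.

4127223235

`port` follows `crc` (1 B), `version` (2 B), `type` (2 B), so it starts at offset 1 + 2 + 2 = 5 and occupies 4 bytes.
Bytes at offsets 5..8: F6 00 6D C3.
In big-endian order the high byte comes first in memory.
The bytes are already most-significant first: 0xF6006DC3.
0xF6006DC3 = 4127223235.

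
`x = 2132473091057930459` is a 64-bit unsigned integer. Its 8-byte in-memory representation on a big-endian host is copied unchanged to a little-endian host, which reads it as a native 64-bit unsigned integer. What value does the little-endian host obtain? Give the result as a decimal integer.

2132473091057930459 in 64-bit hexadecimal is 0x1D9810FA5D9650DB.
Stored big-endian, the bytes at ascending addresses are 1D 98 10 FA 5D 96 50 DB.
Read back as little-endian, the first byte is least significant, giving 0xDB50965DFA10981D.
0xDB50965DFA10981D = 15803296422814586909.

15803296422814586909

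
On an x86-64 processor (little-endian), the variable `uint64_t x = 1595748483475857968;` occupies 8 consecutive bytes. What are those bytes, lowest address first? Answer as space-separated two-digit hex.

30 62 72 84 CA 3C 25 16

1595748483475857968 in hexadecimal, padded to 64 bits, is 0x16253CCA84726230.
Split into bytes (most-significant first): 16 25 3C CA 84 72 62 30.
Little-endian stores the least-significant byte at the lowest address.
So at ascending addresses the bytes are 30 62 72 84 CA 3C 25 16.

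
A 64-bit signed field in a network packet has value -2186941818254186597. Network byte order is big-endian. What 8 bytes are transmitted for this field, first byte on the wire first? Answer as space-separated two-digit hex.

E1 A6 6C 00 D2 83 27 9B

Two's complement of -2186941818254186597 in 64 bits: 2186941818254186597 = 0x1E5993FF2D7CD865; invert → 0xE1A66C00D283279A; add 1 → 0xE1A66C00D283279B.
Split into bytes (most-significant first): E1 A6 6C 00 D2 83 27 9B.
Big-endian stores the most-significant byte at the lowest address.
So the memory order matches the most-significant-first order: E1 A6 6C 00 D2 83 27 9B.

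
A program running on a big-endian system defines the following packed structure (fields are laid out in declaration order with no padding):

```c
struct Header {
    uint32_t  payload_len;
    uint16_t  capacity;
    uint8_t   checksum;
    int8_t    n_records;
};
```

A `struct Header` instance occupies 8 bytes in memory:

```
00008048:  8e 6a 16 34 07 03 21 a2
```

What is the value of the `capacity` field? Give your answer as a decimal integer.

1795

`capacity` follows `payload_len` (4 bytes), so it starts at byte offset 4 and occupies 2 bytes.
Bytes at offsets 4..5: 07 03.
Big-endian stores the most-significant byte at the lowest address.
The bytes are already most-significant first: 0x0703.
0x0703 = 1795.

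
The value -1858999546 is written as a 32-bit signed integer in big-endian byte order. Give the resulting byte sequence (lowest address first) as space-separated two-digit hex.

Two's complement of -1858999546 in 32 bits: 1858999546 = 0x6ECE14FA; invert → 0x9131EB05; add 1 → 0x9131EB06.
Split into bytes (most-significant first): 91 31 EB 06.
In big-endian order the high byte comes first in memory.
So the memory order matches the most-significant-first order: 91 31 EB 06.

91 31 EB 06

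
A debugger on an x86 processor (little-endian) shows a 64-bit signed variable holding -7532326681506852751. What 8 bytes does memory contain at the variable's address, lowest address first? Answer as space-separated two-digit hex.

71 50 96 88 CA CC 77 97

Two's complement of -7532326681506852751 in 64 bits: 7532326681506852751 = 0x688833357769AF8F; invert → 0x9777CCCA88965070; add 1 → 0x9777CCCA88965071.
Split into bytes (most-significant first): 97 77 CC CA 88 96 50 71.
Little-endian: lowest address holds the least-significant byte.
So at ascending addresses the bytes are 71 50 96 88 CA CC 77 97.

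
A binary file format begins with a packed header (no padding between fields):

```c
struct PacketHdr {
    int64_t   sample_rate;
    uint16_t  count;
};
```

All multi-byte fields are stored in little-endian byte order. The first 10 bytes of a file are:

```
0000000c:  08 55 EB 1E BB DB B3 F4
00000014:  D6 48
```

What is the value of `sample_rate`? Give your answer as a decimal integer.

-814065510899821304

`sample_rate` is the first field, at byte offset 0, occupying 8 bytes.
Bytes at offsets 0..7: 08 55 EB 1E BB DB B3 F4.
Little-endian: lowest address holds the least-significant byte.
Reassemble most-significant byte first: F4 B3 DB BB 1E EB 55 08 → 0xF4B3DBBB1EEB5508.
Top bit is set, so as a signed 64-bit value this is 0xF4B3DBBB1EEB5508 − 2^64 = -814065510899821304.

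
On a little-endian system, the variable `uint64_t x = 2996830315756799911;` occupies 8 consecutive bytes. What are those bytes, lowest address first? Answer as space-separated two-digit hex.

A7 47 CE 56 4B E1 96 29

2996830315756799911 in hexadecimal, padded to 64 bits, is 0x2996E14B56CE47A7.
Split into bytes (most-significant first): 29 96 E1 4B 56 CE 47 A7.
Little-endian: lowest address holds the least-significant byte.
So at ascending addresses the bytes are A7 47 CE 56 4B E1 96 29.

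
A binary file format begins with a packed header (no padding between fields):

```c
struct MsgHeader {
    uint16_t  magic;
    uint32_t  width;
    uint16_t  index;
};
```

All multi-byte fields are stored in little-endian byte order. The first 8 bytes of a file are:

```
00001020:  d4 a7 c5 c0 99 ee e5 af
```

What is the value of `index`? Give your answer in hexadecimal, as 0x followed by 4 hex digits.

0xAFE5

`index` follows `magic` (2 B), `width` (4 B), so it starts at offset 2 + 4 = 6 and occupies 2 bytes.
Bytes at offsets 6..7: E5 AF.
In little-endian order the low byte comes first in memory.
Reassemble most-significant byte first: AF E5 → 0xAFE5.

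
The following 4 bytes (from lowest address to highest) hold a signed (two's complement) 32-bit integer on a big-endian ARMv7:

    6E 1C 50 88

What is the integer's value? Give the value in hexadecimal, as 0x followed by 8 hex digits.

0x6E1C5088

Big-endian stores the most-significant byte at the lowest address.
The bytes are already most-significant first: 0x6E1C5088.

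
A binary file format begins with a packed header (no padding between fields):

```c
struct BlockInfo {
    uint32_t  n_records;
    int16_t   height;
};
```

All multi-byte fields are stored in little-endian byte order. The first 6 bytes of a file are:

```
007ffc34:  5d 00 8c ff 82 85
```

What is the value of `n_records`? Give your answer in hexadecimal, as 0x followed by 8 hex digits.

`n_records` is the first field, at byte offset 0, occupying 4 bytes.
Bytes at offsets 0..3: 5D 00 8C FF.
In little-endian order the low byte comes first in memory.
Reassemble most-significant byte first: FF 8C 00 5D → 0xFF8C005D.

0xFF8C005D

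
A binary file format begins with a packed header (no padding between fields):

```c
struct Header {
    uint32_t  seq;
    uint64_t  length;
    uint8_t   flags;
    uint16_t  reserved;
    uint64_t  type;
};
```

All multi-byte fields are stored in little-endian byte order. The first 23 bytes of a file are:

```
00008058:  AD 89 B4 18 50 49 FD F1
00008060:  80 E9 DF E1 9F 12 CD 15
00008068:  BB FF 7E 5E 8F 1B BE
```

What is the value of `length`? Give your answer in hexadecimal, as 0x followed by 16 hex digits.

0xE1DFE980F1FD4950

`length` follows `seq` (4 bytes), so it starts at byte offset 4 and occupies 8 bytes.
Bytes at offsets 4..11: 50 49 FD F1 80 E9 DF E1.
In little-endian order the low byte comes first in memory.
Reassemble most-significant byte first: E1 DF E9 80 F1 FD 49 50 → 0xE1DFE980F1FD4950.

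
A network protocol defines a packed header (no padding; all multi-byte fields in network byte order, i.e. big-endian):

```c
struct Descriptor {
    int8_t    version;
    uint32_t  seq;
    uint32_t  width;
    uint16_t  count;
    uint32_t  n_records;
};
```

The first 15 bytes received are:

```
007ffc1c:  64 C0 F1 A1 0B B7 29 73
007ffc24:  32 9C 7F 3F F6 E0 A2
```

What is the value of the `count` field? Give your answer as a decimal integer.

`count` follows `version` (1 B), `seq` (4 B), `width` (4 B), so it starts at offset 1 + 4 + 4 = 9 and occupies 2 bytes.
Bytes at offsets 9..10: 9C 7F.
Big-endian stores the most-significant byte at the lowest address.
The bytes are already most-significant first: 0x9C7F.
0x9C7F = 40063.

40063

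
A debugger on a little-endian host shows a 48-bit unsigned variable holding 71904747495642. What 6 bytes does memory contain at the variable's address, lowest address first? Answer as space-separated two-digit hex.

DA A0 EE A0 65 41

71904747495642 in hexadecimal, padded to 48 bits, is 0x4165A0EEA0DA.
Split into bytes (most-significant first): 41 65 A0 EE A0 DA.
In little-endian order the low byte comes first in memory.
So at ascending addresses the bytes are DA A0 EE A0 65 41.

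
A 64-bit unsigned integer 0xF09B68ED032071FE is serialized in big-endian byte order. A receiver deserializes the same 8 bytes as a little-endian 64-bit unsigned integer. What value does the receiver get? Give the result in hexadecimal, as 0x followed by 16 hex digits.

Stored big-endian, the bytes at ascending addresses are F0 9B 68 ED 03 20 71 FE.
Read back as little-endian, the first byte is least significant, giving 0xFE712003ED689BF0.

0xFE712003ED689BF0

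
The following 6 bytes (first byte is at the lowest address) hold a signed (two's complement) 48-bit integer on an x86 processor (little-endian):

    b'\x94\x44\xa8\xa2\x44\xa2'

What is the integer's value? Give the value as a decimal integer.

-103059306298220

Little-endian: lowest address holds the least-significant byte.
Reassemble most-significant byte first: A2 44 A2 A8 44 94 → 0xA244A2A84494.
Top bit is set, so as a signed 48-bit value this is 0xA244A2A84494 − 2^48 = -103059306298220.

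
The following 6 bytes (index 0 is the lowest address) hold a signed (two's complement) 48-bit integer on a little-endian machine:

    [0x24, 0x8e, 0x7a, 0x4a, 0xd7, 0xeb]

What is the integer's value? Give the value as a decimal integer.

-22165076668892

In little-endian order the low byte comes first in memory.
Reassemble most-significant byte first: EB D7 4A 7A 8E 24 → 0xEBD74A7A8E24.
Top bit is set, so as a signed 48-bit value this is 0xEBD74A7A8E24 − 2^48 = -22165076668892.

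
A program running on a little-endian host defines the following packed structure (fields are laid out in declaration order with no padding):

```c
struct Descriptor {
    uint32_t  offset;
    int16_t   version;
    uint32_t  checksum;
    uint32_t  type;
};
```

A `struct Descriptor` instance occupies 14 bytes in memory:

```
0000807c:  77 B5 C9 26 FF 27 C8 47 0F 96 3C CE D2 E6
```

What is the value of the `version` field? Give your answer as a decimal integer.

10239

`version` follows `offset` (4 bytes), so it starts at byte offset 4 and occupies 2 bytes.
Bytes at offsets 4..5: FF 27.
In little-endian order the low byte comes first in memory.
Reassemble most-significant byte first: 27 FF → 0x27FF.
0x27FF = 10239.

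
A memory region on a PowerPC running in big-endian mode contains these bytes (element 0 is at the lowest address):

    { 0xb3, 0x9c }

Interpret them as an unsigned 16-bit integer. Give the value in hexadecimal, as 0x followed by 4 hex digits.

0xB39C

Big-endian: lowest address holds the most-significant byte.
The bytes are already most-significant first: 0xB39C.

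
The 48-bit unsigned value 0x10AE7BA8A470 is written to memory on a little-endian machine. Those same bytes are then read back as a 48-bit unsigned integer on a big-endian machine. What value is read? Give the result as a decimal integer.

123852503625232

Stored little-endian, the bytes at ascending addresses are 70 A4 A8 7B AE 10.
Read back as big-endian, the last byte is least significant, giving 0x70A4A87BAE10.
0x70A4A87BAE10 = 123852503625232.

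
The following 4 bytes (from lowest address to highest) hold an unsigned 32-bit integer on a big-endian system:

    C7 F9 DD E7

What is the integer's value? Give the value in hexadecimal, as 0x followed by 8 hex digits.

Big-endian: lowest address holds the most-significant byte.
The bytes are already most-significant first: 0xC7F9DDE7.

0xC7F9DDE7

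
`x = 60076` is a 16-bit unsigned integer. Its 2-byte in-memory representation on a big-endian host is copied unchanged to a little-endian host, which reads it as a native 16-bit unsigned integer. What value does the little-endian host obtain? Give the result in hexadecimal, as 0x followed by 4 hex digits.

60076 in 16-bit hexadecimal is 0xEAAC.
Stored big-endian, the bytes at ascending addresses are EA AC.
Read back as little-endian, the first byte is least significant, giving 0xACEA.

0xACEA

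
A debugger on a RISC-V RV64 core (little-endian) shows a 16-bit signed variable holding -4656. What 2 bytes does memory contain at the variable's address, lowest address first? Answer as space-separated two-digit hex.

D0 ED

Two's complement of -4656 in 16 bits: 4656 = 0x1230; invert → 0xEDCF; add 1 → 0xEDD0.
Split into bytes (most-significant first): ED D0.
Little-endian: lowest address holds the least-significant byte.
So at ascending addresses the bytes are D0 ED.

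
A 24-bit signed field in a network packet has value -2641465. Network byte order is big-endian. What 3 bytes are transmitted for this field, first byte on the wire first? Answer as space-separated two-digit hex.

Two's complement of -2641465 in 24 bits: 2641465 = 0x284E39; invert → 0xD7B1C6; add 1 → 0xD7B1C7.
Split into bytes (most-significant first): D7 B1 C7.
Big-endian stores the most-significant byte at the lowest address.
So the memory order matches the most-significant-first order: D7 B1 C7.

D7 B1 C7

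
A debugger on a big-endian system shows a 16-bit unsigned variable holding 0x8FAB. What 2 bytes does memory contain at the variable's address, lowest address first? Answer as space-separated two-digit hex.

Split into bytes (most-significant first): 8F AB.
Big-endian: lowest address holds the most-significant byte.
So the memory order matches the most-significant-first order: 8F AB.

8F AB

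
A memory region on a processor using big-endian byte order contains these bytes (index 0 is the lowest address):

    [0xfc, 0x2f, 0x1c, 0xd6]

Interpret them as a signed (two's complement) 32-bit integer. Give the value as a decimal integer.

Big-endian stores the most-significant byte at the lowest address.
The bytes are already most-significant first: 0xFC2F1CD6.
Top bit is set, so as a signed 32-bit value this is 0xFC2F1CD6 − 2^32 = -64021290.

-64021290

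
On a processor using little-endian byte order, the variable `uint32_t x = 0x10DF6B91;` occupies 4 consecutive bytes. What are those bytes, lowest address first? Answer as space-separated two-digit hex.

91 6B DF 10

Split into bytes (most-significant first): 10 DF 6B 91.
Little-endian stores the least-significant byte at the lowest address.
So at ascending addresses the bytes are 91 6B DF 10.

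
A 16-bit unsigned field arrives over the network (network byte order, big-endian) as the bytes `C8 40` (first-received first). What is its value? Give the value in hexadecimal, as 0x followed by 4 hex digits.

0xC840

In big-endian order the high byte comes first in memory.
The bytes are already most-significant first: 0xC840.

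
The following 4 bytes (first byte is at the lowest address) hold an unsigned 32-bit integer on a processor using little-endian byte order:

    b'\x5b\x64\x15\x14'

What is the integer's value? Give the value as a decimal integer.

336946267

In little-endian order the low byte comes first in memory.
Reassemble most-significant byte first: 14 15 64 5B → 0x1415645B.
0x1415645B = 336946267.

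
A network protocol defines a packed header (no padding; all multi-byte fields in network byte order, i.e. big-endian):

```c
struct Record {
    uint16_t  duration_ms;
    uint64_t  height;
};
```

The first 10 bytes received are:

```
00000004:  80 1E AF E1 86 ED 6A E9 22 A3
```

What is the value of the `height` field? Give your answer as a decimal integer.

`height` follows `duration_ms` (2 bytes), so it starts at byte offset 2 and occupies 8 bytes.
Bytes at offsets 2..9: AF E1 86 ED 6A E9 22 A3.
In big-endian order the high byte comes first in memory.
The bytes are already most-significant first: 0xAFE186ED6AE922A3.
0xAFE186ED6AE922A3 = 12673559180656321187.

12673559180656321187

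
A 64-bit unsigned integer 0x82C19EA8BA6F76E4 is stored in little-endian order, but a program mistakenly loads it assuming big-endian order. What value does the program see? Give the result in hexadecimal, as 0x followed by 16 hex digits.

Stored little-endian, the bytes at ascending addresses are E4 76 6F BA A8 9E C1 82.
Read back as big-endian, the last byte is least significant, giving 0xE4766FBAA89EC182.

0xE4766FBAA89EC182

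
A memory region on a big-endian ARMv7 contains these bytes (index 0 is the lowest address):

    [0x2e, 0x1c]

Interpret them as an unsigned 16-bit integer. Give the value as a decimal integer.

In big-endian order the high byte comes first in memory.
The bytes are already most-significant first: 0x2E1C.
0x2E1C = 11804.

11804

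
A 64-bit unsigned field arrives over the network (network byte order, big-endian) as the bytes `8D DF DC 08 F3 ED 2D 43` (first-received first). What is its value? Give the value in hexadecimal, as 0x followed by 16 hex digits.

0x8DDFDC08F3ED2D43

Big-endian: lowest address holds the most-significant byte.
The bytes are already most-significant first: 0x8DDFDC08F3ED2D43.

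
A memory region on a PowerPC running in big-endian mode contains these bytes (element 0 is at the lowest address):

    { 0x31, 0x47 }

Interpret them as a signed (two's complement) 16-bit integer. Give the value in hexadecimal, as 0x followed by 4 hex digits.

Big-endian: lowest address holds the most-significant byte.
The bytes are already most-significant first: 0x3147.

0x3147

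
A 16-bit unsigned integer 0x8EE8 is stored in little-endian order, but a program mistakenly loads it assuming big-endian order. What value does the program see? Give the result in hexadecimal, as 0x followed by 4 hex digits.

0xE88E

Stored little-endian, the bytes at ascending addresses are E8 8E.
Read back as big-endian, the last byte is least significant, giving 0xE88E.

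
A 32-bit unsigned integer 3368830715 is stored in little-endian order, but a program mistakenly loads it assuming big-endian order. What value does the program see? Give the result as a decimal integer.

4215721160

3368830715 in 32-bit hexadecimal is 0xC8CC46FB.
Stored little-endian, the bytes at ascending addresses are FB 46 CC C8.
Read back as big-endian, the last byte is least significant, giving 0xFB46CCC8.
0xFB46CCC8 = 4215721160.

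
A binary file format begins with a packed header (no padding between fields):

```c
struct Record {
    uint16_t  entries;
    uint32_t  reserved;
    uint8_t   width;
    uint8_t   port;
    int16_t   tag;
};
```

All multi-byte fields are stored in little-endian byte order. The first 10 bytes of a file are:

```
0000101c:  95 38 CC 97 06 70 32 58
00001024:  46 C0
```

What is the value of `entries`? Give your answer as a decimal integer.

`entries` is the first field, at byte offset 0, occupying 2 bytes.
Bytes at offsets 0..1: 95 38.
In little-endian order the low byte comes first in memory.
Reassemble most-significant byte first: 38 95 → 0x3895.
0x3895 = 14485.

14485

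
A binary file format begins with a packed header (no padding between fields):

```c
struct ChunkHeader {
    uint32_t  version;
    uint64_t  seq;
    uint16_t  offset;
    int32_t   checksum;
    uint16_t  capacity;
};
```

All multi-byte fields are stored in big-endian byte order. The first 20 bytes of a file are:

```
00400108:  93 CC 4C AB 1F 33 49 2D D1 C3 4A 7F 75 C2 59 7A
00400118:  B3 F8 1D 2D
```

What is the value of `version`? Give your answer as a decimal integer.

`version` is the first field, at byte offset 0, occupying 4 bytes.
Bytes at offsets 0..3: 93 CC 4C AB.
Big-endian stores the most-significant byte at the lowest address.
The bytes are already most-significant first: 0x93CC4CAB.
0x93CC4CAB = 2479639723.

2479639723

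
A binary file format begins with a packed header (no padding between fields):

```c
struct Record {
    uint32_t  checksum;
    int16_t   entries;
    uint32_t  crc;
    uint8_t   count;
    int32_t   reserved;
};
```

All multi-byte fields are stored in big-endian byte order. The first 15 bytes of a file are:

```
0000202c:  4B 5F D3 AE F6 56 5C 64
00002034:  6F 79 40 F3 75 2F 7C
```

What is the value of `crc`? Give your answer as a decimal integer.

`crc` follows `checksum` (4 B), `entries` (2 B), so it starts at offset 4 + 2 = 6 and occupies 4 bytes.
Bytes at offsets 6..9: 5C 64 6F 79.
In big-endian order the high byte comes first in memory.
The bytes are already most-significant first: 0x5C646F79.
0x5C646F79 = 1550086009.

1550086009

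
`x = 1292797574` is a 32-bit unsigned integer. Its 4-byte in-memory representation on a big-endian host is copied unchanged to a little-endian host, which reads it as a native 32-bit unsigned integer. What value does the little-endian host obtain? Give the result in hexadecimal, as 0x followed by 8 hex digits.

1292797574 in 32-bit hexadecimal is 0x4D0E8686.
Stored big-endian, the bytes at ascending addresses are 4D 0E 86 86.
Read back as little-endian, the first byte is least significant, giving 0x86860E4D.

0x86860E4D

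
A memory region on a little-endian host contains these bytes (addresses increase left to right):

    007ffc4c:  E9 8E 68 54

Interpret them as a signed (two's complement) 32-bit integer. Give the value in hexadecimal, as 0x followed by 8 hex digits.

In little-endian order the low byte comes first in memory.
Reassemble most-significant byte first: 54 68 8E E9 → 0x54688EE9.

0x54688EE9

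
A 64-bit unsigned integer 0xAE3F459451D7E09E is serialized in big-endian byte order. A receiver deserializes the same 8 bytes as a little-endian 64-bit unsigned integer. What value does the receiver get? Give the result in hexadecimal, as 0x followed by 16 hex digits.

Stored big-endian, the bytes at ascending addresses are AE 3F 45 94 51 D7 E0 9E.
Read back as little-endian, the first byte is least significant, giving 0x9EE0D75194453FAE.

0x9EE0D75194453FAE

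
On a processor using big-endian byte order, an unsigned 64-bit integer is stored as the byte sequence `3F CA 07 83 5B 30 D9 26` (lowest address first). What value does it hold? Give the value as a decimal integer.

Big-endian: lowest address holds the most-significant byte.
The bytes are already most-significant first: 0x3FCA07835B30D926.
0x3FCA07835B30D926 = 4596494630437050662.

4596494630437050662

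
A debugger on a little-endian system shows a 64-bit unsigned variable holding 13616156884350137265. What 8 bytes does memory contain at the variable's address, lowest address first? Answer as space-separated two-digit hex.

13616156884350137265 in hexadecimal, padded to 64 bits, is 0xBCF64E8B79ADF3B1.
Split into bytes (most-significant first): BC F6 4E 8B 79 AD F3 B1.
In little-endian order the low byte comes first in memory.
So at ascending addresses the bytes are B1 F3 AD 79 8B 4E F6 BC.

B1 F3 AD 79 8B 4E F6 BC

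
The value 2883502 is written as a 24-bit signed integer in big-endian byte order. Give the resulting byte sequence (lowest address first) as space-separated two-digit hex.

2B FF AE

2883502 in hexadecimal, padded to 24 bits, is 0x2BFFAE.
Split into bytes (most-significant first): 2B FF AE.
Big-endian stores the most-significant byte at the lowest address.
So the memory order matches the most-significant-first order: 2B FF AE.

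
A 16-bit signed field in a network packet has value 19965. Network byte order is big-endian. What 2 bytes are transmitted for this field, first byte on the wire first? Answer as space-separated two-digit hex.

4D FD

19965 in hexadecimal, padded to 16 bits, is 0x4DFD.
Split into bytes (most-significant first): 4D FD.
In big-endian order the high byte comes first in memory.
So the memory order matches the most-significant-first order: 4D FD.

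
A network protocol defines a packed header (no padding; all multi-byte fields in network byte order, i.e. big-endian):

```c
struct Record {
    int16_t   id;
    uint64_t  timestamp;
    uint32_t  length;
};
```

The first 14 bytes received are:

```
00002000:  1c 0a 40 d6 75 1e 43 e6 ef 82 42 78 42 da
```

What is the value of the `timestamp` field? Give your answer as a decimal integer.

`timestamp` follows `id` (2 bytes), so it starts at byte offset 2 and occupies 8 bytes.
Bytes at offsets 2..9: 40 D6 75 1E 43 E6 EF 82.
In big-endian order the high byte comes first in memory.
The bytes are already most-significant first: 0x40D6751E43E6EF82.
0x40D6751E43E6EF82 = 4672050436292145026.

4672050436292145026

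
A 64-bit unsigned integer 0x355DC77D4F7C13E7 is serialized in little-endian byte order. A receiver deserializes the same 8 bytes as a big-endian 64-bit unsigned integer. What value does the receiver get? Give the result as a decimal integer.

Stored little-endian, the bytes at ascending addresses are E7 13 7C 4F 7D C7 5D 35.
Read back as big-endian, the last byte is least significant, giving 0xE7137C4F7DC75D35.
0xE7137C4F7DC75D35 = 16650788928173333813.

16650788928173333813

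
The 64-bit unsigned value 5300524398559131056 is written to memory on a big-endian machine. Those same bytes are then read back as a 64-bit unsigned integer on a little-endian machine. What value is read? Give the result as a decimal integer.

12715183935399563081

5300524398559131056 in 64-bit hexadecimal is 0x498F3EDB6B6875B0.
Stored big-endian, the bytes at ascending addresses are 49 8F 3E DB 6B 68 75 B0.
Read back as little-endian, the first byte is least significant, giving 0xB075686BDB3E8F49.
0xB075686BDB3E8F49 = 12715183935399563081.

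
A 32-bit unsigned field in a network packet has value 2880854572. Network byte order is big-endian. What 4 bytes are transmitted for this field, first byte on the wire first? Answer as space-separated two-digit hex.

AB B6 5A 2C

2880854572 in hexadecimal, padded to 32 bits, is 0xABB65A2C.
Split into bytes (most-significant first): AB B6 5A 2C.
Big-endian stores the most-significant byte at the lowest address.
So the memory order matches the most-significant-first order: AB B6 5A 2C.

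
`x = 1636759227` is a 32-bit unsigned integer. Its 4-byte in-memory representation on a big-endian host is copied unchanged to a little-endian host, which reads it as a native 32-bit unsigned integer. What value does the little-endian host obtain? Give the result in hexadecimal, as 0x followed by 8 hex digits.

1636759227 in 32-bit hexadecimal is 0x618EF6BB.
Stored big-endian, the bytes at ascending addresses are 61 8E F6 BB.
Read back as little-endian, the first byte is least significant, giving 0xBBF68E61.

0xBBF68E61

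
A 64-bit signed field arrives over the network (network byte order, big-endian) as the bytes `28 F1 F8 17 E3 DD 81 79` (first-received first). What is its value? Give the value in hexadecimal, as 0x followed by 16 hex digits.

Big-endian: lowest address holds the most-significant byte.
The bytes are already most-significant first: 0x28F1F817E3DD8179.

0x28F1F817E3DD8179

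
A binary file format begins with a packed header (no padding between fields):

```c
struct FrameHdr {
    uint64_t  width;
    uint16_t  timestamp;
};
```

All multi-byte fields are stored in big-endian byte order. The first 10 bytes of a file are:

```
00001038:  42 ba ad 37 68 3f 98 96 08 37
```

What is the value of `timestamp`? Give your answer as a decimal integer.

`timestamp` follows `width` (8 bytes), so it starts at byte offset 8 and occupies 2 bytes.
Bytes at offsets 8..9: 08 37.
In big-endian order the high byte comes first in memory.
The bytes are already most-significant first: 0x0837.
0x0837 = 2103.

2103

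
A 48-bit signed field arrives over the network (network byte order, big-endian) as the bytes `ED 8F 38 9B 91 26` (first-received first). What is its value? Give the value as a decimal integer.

-20275590885082

Big-endian stores the most-significant byte at the lowest address.
The bytes are already most-significant first: 0xED8F389B9126.
Top bit is set, so as a signed 48-bit value this is 0xED8F389B9126 − 2^48 = -20275590885082.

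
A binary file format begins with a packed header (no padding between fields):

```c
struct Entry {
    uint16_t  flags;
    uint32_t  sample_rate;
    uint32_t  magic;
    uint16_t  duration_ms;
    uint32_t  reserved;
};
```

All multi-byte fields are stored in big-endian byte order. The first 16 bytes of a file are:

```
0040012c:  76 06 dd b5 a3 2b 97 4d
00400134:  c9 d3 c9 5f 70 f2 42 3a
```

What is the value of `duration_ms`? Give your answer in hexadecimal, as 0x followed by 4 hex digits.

`duration_ms` follows `flags` (2 B), `sample_rate` (4 B), `magic` (4 B), so it starts at offset 2 + 4 + 4 = 10 and occupies 2 bytes.
Bytes at offsets 10..11: C9 5F.
Big-endian stores the most-significant byte at the lowest address.
The bytes are already most-significant first: 0xC95F.

0xC95F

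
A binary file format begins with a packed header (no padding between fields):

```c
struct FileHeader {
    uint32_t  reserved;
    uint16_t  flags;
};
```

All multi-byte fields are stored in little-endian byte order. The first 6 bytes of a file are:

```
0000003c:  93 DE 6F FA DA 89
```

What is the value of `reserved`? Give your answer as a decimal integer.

`reserved` is the first field, at byte offset 0, occupying 4 bytes.
Bytes at offsets 0..3: 93 DE 6F FA.
In little-endian order the low byte comes first in memory.
Reassemble most-significant byte first: FA 6F DE 93 → 0xFA6FDE93.
0xFA6FDE93 = 4201635475.

4201635475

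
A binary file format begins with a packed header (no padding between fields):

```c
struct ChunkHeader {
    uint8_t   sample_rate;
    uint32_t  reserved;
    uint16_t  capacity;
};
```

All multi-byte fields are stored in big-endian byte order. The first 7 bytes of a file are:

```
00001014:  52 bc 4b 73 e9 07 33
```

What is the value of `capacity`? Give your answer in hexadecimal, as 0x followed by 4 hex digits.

`capacity` follows `sample_rate` (1 B), `reserved` (4 B), so it starts at offset 1 + 4 = 5 and occupies 2 bytes.
Bytes at offsets 5..6: 07 33.
Big-endian: lowest address holds the most-significant byte.
The bytes are already most-significant first: 0x0733.

0x0733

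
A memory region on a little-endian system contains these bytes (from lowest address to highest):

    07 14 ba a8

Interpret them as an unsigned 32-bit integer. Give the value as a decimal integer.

2830767111

Little-endian: lowest address holds the least-significant byte.
Reassemble most-significant byte first: A8 BA 14 07 → 0xA8BA1407.
0xA8BA1407 = 2830767111.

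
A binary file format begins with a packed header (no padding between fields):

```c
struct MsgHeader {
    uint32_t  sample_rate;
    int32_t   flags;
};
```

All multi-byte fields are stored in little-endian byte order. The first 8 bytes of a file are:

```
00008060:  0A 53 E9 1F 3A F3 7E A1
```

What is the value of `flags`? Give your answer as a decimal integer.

-1585515718

`flags` follows `sample_rate` (4 bytes), so it starts at byte offset 4 and occupies 4 bytes.
Bytes at offsets 4..7: 3A F3 7E A1.
In little-endian order the low byte comes first in memory.
Reassemble most-significant byte first: A1 7E F3 3A → 0xA17EF33A.
Top bit is set, so as a signed 32-bit value this is 0xA17EF33A − 2^32 = -1585515718.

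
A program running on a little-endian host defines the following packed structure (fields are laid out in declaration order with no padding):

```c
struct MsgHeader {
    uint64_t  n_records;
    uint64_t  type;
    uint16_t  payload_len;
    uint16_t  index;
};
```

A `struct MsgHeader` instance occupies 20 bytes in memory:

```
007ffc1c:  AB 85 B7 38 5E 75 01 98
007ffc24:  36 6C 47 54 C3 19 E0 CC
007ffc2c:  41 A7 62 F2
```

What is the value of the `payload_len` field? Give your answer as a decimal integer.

`payload_len` follows `n_records` (8 B), `type` (8 B), so it starts at offset 8 + 8 = 16 and occupies 2 bytes.
Bytes at offsets 16..17: 41 A7.
In little-endian order the low byte comes first in memory.
Reassemble most-significant byte first: A7 41 → 0xA741.
0xA741 = 42817.

42817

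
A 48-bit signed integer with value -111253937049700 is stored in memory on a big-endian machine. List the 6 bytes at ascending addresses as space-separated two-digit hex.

Two's complement of -111253937049700 in 48 bits: 111253937049700 = 0x652F5365D064; invert → 0x9AD0AC9A2F9B; add 1 → 0x9AD0AC9A2F9C.
Split into bytes (most-significant first): 9A D0 AC 9A 2F 9C.
Big-endian: lowest address holds the most-significant byte.
So the memory order matches the most-significant-first order: 9A D0 AC 9A 2F 9C.

9A D0 AC 9A 2F 9C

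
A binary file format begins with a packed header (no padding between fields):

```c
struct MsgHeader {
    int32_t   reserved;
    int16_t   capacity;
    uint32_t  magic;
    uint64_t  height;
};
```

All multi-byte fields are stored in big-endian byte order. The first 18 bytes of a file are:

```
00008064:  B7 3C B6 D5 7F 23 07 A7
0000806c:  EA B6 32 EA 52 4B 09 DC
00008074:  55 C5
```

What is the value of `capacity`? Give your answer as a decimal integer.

`capacity` follows `reserved` (4 bytes), so it starts at byte offset 4 and occupies 2 bytes.
Bytes at offsets 4..5: 7F 23.
Big-endian: lowest address holds the most-significant byte.
The bytes are already most-significant first: 0x7F23.
0x7F23 = 32547.

32547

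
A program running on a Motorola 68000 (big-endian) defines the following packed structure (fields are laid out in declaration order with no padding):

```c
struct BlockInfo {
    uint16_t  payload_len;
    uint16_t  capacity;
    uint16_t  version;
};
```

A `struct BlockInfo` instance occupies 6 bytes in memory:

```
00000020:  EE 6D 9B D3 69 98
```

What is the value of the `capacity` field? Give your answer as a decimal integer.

`capacity` follows `payload_len` (2 bytes), so it starts at byte offset 2 and occupies 2 bytes.
Bytes at offsets 2..3: 9B D3.
Big-endian: lowest address holds the most-significant byte.
The bytes are already most-significant first: 0x9BD3.
0x9BD3 = 39891.

39891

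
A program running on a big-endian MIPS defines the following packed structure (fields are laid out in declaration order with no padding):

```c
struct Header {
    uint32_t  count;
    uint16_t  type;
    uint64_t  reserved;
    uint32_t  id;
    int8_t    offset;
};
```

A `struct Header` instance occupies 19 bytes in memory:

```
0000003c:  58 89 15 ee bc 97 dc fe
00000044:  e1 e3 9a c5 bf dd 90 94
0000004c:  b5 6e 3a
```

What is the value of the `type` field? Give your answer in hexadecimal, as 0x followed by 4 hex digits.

`type` follows `count` (4 bytes), so it starts at byte offset 4 and occupies 2 bytes.
Bytes at offsets 4..5: BC 97.
Big-endian: lowest address holds the most-significant byte.
The bytes are already most-significant first: 0xBC97.

0xBC97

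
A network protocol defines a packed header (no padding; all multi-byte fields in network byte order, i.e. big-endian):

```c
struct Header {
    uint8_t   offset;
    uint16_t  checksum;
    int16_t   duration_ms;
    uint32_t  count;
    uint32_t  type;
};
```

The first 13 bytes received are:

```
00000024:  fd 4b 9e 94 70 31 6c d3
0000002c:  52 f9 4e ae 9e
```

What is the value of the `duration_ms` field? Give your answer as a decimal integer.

`duration_ms` follows `offset` (1 B), `checksum` (2 B), so it starts at offset 1 + 2 = 3 and occupies 2 bytes.
Bytes at offsets 3..4: 94 70.
Big-endian: lowest address holds the most-significant byte.
The bytes are already most-significant first: 0x9470.
Top bit is set, so as a signed 16-bit value this is 0x9470 − 2^16 = -27536.

-27536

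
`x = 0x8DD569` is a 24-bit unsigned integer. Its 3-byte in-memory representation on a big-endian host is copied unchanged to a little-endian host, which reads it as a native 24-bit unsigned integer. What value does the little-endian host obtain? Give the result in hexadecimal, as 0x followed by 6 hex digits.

Stored big-endian, the bytes at ascending addresses are 8D D5 69.
Read back as little-endian, the first byte is least significant, giving 0x69D58D.

0x69D58D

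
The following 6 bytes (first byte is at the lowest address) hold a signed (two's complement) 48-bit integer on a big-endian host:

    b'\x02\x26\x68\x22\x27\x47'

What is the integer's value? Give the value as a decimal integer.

Big-endian: lowest address holds the most-significant byte.
The bytes are already most-significant first: 0x022668222747.
0x022668222747 = 2363979081543.

2363979081543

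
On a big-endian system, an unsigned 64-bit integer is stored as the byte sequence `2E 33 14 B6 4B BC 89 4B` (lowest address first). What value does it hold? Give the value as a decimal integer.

3329027322744179019

Big-endian stores the most-significant byte at the lowest address.
The bytes are already most-significant first: 0x2E3314B64BBC894B.
0x2E3314B64BBC894B = 3329027322744179019.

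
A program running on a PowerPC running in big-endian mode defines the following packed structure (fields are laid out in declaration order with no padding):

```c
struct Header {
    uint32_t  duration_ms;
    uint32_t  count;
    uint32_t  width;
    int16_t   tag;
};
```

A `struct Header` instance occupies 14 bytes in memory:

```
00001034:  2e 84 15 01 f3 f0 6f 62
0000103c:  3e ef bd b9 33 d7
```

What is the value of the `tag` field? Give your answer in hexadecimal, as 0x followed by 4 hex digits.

0x33D7

`tag` follows `duration_ms` (4 B), `count` (4 B), `width` (4 B), so it starts at offset 4 + 4 + 4 = 12 and occupies 2 bytes.
Bytes at offsets 12..13: 33 D7.
In big-endian order the high byte comes first in memory.
The bytes are already most-significant first: 0x33D7.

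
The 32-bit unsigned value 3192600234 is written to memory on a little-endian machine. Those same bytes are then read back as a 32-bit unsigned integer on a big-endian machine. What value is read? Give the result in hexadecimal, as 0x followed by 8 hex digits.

3192600234 in 32-bit hexadecimal is 0xBE4B36AA.
Stored little-endian, the bytes at ascending addresses are AA 36 4B BE.
Read back as big-endian, the last byte is least significant, giving 0xAA364BBE.

0xAA364BBE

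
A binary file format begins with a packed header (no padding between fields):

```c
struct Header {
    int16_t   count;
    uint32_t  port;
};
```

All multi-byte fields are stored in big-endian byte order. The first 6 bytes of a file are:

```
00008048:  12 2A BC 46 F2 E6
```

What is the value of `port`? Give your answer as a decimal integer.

`port` follows `count` (2 bytes), so it starts at byte offset 2 and occupies 4 bytes.
Bytes at offsets 2..5: BC 46 F2 E6.
Big-endian: lowest address holds the most-significant byte.
The bytes are already most-significant first: 0xBC46F2E6.
0xBC46F2E6 = 3158766310.

3158766310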